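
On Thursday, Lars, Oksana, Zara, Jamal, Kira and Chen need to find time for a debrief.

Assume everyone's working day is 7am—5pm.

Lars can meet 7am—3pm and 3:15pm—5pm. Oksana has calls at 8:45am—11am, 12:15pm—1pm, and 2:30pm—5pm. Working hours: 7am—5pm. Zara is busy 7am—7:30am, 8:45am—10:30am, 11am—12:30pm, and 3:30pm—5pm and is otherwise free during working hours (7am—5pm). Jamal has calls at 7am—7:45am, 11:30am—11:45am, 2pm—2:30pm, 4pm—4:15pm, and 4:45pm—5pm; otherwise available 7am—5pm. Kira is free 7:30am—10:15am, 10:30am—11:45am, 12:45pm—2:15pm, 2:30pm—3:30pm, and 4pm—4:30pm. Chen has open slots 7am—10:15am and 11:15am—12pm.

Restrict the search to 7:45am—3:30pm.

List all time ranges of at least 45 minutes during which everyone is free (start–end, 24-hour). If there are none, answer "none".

Oksana free within 07:00–17:00: 07:00–08:45, 11:00–12:15, 13:00–14:30.
Zara free within 07:00–17:00: 07:30–08:45, 10:30–11:00, 12:30–15:30.
Jamal free within 07:00–17:00: 07:45–11:30, 11:45–14:00, 14:30–16:00, 16:15–16:45.
Lars ∩ Oksana: 07:00–08:45, 11:00–12:15, 13:00–14:30.
Lars ∩ Oksana ∩ Zara: 07:30–08:45, 13:00–14:30.
Lars ∩ Oksana ∩ Zara ∩ Jamal: 07:45–08:45, 13:00–14:00.
Lars ∩ Oksana ∩ Zara ∩ Jamal ∩ Kira: 07:45–08:45, 13:00–14:00.
Lars ∩ Oksana ∩ Zara ∩ Jamal ∩ Kira ∩ Chen: 07:45–08:45.
Restricted to 07:45–15:30: 07:45–08:45.
Windows ≥ 45 min: 07:45–08:45.

07:45–08:45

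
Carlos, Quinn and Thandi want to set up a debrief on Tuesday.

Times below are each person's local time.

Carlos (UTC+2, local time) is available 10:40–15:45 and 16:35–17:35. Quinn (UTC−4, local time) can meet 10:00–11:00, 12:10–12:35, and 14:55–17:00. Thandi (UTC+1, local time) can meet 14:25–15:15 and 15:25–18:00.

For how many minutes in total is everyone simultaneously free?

Carlos → UTC: 08:40–13:45, 14:35–15:35.
Quinn → UTC: 14:00–15:00, 16:10–16:35, 18:55–21:00.
Thandi → UTC: 13:25–14:15, 14:25–17:00.
Carlos ∩ Quinn: 14:35–15:00.
Carlos ∩ Quinn ∩ Thandi: 14:35–15:00.
Total common minutes: 25.

25 minutes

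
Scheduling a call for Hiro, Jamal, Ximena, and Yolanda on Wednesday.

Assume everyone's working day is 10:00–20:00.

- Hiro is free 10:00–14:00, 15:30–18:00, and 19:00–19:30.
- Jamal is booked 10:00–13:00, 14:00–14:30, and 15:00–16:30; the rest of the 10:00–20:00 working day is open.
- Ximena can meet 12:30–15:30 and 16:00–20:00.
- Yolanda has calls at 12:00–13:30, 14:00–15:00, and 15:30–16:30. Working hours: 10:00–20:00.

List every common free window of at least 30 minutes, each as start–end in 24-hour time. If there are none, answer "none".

13:30–14:00, 16:30–18:00, 19:00–19:30

Jamal free within 10:00–20:00: 13:00–14:00, 14:30–15:00, 16:30–20:00.
Yolanda free within 10:00–20:00: 10:00–12:00, 13:30–14:00, 15:00–15:30, 16:30–20:00.
Hiro ∩ Jamal: 13:00–14:00, 16:30–18:00, 19:00–19:30.
Hiro ∩ Jamal ∩ Ximena: 13:00–14:00, 16:30–18:00, 19:00–19:30.
Hiro ∩ Jamal ∩ Ximena ∩ Yolanda: 13:30–14:00, 16:30–18:00, 19:00–19:30.
Windows ≥ 30 min: 13:30–14:00, 16:30–18:00, 19:00–19:30.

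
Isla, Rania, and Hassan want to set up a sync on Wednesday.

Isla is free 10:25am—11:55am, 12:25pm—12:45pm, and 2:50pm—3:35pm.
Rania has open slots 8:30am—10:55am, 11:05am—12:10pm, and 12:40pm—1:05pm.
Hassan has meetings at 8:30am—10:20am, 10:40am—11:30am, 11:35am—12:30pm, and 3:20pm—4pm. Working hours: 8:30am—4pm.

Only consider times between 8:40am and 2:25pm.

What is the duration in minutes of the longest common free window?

15 minutes

Hassan free within 08:30–16:00: 10:20–10:40, 11:30–11:35, 12:30–15:20.
Isla ∩ Rania: 10:25–10:55, 11:05–11:55, 12:40–12:45.
Isla ∩ Rania ∩ Hassan: 10:25–10:40, 11:30–11:35, 12:40–12:45.
Restricted to 08:40–14:25: 10:25–10:40, 11:30–11:35, 12:40–12:45.
Common window lengths: 15, 5, 5 min; longest is 15.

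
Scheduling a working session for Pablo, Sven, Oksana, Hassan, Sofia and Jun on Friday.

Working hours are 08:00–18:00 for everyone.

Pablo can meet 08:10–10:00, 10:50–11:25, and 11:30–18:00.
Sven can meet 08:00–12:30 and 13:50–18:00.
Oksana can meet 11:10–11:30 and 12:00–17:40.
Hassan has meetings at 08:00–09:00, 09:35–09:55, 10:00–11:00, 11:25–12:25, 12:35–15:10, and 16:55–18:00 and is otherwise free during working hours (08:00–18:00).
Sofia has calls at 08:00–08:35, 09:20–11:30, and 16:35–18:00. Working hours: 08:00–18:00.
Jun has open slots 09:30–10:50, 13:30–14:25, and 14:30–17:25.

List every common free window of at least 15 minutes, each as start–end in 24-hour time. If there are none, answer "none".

Hassan free within 08:00–18:00: 09:00–09:35, 09:55–10:00, 11:00–11:25, 12:25–12:35, 15:10–16:55.
Sofia free within 08:00–18:00: 08:35–09:20, 11:30–16:35.
Pablo ∩ Sven: 08:10–10:00, 10:50–11:25, 11:30–12:30, 13:50–18:00.
Pablo ∩ Sven ∩ Oksana: 11:10–11:25, 12:00–12:30, 13:50–17:40.
Pablo ∩ Sven ∩ Oksana ∩ Hassan: 11:10–11:25, 12:25–12:30, 15:10–16:55.
Pablo ∩ Sven ∩ Oksana ∩ Hassan ∩ Sofia: 12:25–12:30, 15:10–16:35.
Pablo ∩ Sven ∩ Oksana ∩ Hassan ∩ Sofia ∩ Jun: 15:10–16:35.
Windows ≥ 15 min: 15:10–16:35.

15:10–16:35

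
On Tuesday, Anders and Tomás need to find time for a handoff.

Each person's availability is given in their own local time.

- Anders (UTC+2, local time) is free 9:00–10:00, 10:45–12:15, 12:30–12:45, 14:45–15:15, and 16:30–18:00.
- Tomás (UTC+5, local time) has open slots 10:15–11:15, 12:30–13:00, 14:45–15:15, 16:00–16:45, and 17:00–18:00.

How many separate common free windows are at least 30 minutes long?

Anders → UTC: 07:00–08:00, 08:45–10:15, 10:30–10:45, 12:45–13:15, 14:30–16:00.
Tomás → UTC: 05:15–06:15, 07:30–08:00, 09:45–10:15, 11:00–11:45, 12:00–13:00.
Anders ∩ Tomás: 07:30–08:00, 09:45–10:15, 12:45–13:00.
Windows ≥ 30 min: 07:30–08:00, 09:45–10:15.
That's 2 windows.

2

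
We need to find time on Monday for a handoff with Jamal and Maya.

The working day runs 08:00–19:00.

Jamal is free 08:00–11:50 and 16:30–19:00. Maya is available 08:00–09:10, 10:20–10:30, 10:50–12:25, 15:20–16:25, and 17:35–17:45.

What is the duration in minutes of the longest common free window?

Jamal ∩ Maya: 08:00–09:10, 10:20–10:30, 10:50–11:50, 17:35–17:45.
Common window lengths: 70, 10, 60, 10 min; longest is 70.

70 minutes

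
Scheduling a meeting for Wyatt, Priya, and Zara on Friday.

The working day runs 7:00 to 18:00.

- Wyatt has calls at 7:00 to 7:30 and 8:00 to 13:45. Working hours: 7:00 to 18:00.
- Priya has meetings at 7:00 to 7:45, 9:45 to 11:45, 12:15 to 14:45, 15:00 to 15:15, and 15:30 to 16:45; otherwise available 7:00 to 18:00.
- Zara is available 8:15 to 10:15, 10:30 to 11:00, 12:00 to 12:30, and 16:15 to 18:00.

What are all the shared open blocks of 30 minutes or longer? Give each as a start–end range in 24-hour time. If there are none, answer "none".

16:45–18:00

Wyatt free within 07:00–18:00: 07:30–08:00, 13:45–18:00.
Priya free within 07:00–18:00: 07:45–09:45, 11:45–12:15, 14:45–15:00, 15:15–15:30, 16:45–18:00.
Wyatt ∩ Priya: 07:45–08:00, 14:45–15:00, 15:15–15:30, 16:45–18:00.
Wyatt ∩ Priya ∩ Zara: 16:45–18:00.
Windows ≥ 30 min: 16:45–18:00.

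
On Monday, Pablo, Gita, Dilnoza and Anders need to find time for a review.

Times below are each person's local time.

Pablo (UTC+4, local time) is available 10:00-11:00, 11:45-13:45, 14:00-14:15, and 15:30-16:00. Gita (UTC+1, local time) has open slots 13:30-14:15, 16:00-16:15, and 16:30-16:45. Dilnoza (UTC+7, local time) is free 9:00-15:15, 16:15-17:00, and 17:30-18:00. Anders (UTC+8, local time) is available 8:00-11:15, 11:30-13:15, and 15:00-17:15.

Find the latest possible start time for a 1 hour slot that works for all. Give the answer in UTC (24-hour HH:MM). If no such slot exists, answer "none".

Pablo → UTC: 06:00–07:00, 07:45–09:45, 10:00–10:15, 11:30–12:00.
Gita → UTC: 12:30–13:15, 15:00–15:15, 15:30–15:45.
Dilnoza → UTC: 02:00–08:15, 09:15–10:00, 10:30–11:00.
Anders → UTC: 00:00–03:15, 03:30–05:15, 07:00–09:15.
Pablo ∩ Gita: (none).
Pablo ∩ Gita ∩ Dilnoza: (none).
Pablo ∩ Gita ∩ Dilnoza ∩ Anders: (none).
Windows ≥ 60 min: (none).

none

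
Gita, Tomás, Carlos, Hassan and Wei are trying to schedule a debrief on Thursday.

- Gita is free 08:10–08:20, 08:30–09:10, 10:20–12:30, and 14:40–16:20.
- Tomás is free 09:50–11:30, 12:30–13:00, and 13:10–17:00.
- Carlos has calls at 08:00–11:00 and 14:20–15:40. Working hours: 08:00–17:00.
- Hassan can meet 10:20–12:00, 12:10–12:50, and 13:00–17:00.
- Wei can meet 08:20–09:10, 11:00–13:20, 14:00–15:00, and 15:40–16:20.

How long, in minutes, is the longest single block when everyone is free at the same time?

40 minutes

Carlos free within 08:00–17:00: 11:00–14:20, 15:40–17:00.
Gita ∩ Tomás: 10:20–11:30, 14:40–16:20.
Gita ∩ Tomás ∩ Carlos: 11:00–11:30, 15:40–16:20.
Gita ∩ Tomás ∩ Carlos ∩ Hassan: 11:00–11:30, 15:40–16:20.
Gita ∩ Tomás ∩ Carlos ∩ Hassan ∩ Wei: 11:00–11:30, 15:40–16:20.
Common window lengths: 30, 40 min; longest is 40.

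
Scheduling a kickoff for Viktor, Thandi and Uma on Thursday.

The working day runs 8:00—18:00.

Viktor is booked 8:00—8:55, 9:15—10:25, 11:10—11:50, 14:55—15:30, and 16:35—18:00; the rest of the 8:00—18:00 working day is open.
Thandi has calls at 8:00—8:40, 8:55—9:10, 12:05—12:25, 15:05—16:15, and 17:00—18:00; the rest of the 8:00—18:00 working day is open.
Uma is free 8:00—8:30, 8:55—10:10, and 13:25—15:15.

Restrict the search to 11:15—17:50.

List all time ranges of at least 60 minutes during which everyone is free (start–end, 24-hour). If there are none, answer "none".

Viktor free within 08:00–18:00: 08:55–09:15, 10:25–11:10, 11:50–14:55, 15:30–16:35.
Thandi free within 08:00–18:00: 08:40–08:55, 09:10–12:05, 12:25–15:05, 16:15–17:00.
Viktor ∩ Thandi: 09:10–09:15, 10:25–11:10, 11:50–12:05, 12:25–14:55, 16:15–16:35.
Viktor ∩ Thandi ∩ Uma: 09:10–09:15, 13:25–14:55.
Restricted to 11:15–17:50: 13:25–14:55.
Windows ≥ 60 min: 13:25–14:55.

13:25–14:55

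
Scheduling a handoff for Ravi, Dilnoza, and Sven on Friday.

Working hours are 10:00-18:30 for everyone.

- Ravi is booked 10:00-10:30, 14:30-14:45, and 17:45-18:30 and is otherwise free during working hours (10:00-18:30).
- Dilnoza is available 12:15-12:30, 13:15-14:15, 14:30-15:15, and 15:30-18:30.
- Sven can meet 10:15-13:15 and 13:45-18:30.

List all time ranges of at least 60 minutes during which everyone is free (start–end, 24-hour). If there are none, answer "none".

Ravi free within 10:00–18:30: 10:30–14:30, 14:45–17:45.
Ravi ∩ Dilnoza: 12:15–12:30, 13:15–14:15, 14:45–15:15, 15:30–17:45.
Ravi ∩ Dilnoza ∩ Sven: 12:15–12:30, 13:45–14:15, 14:45–15:15, 15:30–17:45.
Windows ≥ 60 min: 15:30–17:45.

15:30–17:45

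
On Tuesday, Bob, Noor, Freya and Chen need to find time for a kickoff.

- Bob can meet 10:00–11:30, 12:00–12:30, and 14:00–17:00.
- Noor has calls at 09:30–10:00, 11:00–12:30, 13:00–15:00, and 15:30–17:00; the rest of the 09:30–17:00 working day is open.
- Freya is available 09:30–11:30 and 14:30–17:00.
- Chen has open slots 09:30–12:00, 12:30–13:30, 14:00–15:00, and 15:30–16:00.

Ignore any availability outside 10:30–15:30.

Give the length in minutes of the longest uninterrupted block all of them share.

30 minutes

Noor free within 09:30–17:00: 10:00–11:00, 12:30–13:00, 15:00–15:30.
Bob ∩ Noor: 10:00–11:00, 15:00–15:30.
Bob ∩ Noor ∩ Freya: 10:00–11:00, 15:00–15:30.
Bob ∩ Noor ∩ Freya ∩ Chen: 10:00–11:00.
Restricted to 10:30–15:30: 10:30–11:00.
Single common window of 30 minutes.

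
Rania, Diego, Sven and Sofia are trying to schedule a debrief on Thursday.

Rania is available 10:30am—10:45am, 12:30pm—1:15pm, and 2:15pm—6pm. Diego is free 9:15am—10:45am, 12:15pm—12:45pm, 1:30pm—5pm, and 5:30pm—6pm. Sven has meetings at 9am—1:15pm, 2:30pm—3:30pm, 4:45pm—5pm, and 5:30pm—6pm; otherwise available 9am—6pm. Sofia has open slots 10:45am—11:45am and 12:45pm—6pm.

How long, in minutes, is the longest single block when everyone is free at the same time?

Sven free within 09:00–18:00: 13:15–14:30, 15:30–16:45, 17:00–17:30.
Rania ∩ Diego: 10:30–10:45, 12:30–12:45, 14:15–17:00, 17:30–18:00.
Rania ∩ Diego ∩ Sven: 14:15–14:30, 15:30–16:45.
Rania ∩ Diego ∩ Sven ∩ Sofia: 14:15–14:30, 15:30–16:45.
Common window lengths: 15, 75 min; longest is 75.

75 minutes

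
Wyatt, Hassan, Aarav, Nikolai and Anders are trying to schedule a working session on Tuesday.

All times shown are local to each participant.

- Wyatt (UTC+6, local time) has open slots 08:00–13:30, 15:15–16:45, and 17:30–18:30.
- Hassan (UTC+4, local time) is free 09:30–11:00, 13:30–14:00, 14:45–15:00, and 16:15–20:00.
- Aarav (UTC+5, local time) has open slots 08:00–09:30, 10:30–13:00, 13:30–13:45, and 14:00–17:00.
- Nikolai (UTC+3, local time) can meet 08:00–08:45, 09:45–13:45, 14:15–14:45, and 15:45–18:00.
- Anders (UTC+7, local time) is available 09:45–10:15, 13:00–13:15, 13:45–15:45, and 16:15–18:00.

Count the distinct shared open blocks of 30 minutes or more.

Wyatt → UTC: 02:00–07:30, 09:15–10:45, 11:30–12:30.
Hassan → UTC: 05:30–07:00, 09:30–10:00, 10:45–11:00, 12:15–16:00.
Aarav → UTC: 03:00–04:30, 05:30–08:00, 08:30–08:45, 09:00–12:00.
Nikolai → UTC: 05:00–05:45, 06:45–10:45, 11:15–11:45, 12:45–15:00.
Anders → UTC: 02:45–03:15, 06:00–06:15, 06:45–08:45, 09:15–11:00.
Wyatt ∩ Hassan: 05:30–07:00, 09:30–10:00, 12:15–12:30.
Wyatt ∩ Hassan ∩ Aarav: 05:30–07:00, 09:30–10:00.
Wyatt ∩ Hassan ∩ Aarav ∩ Nikolai: 05:30–05:45, 06:45–07:00, 09:30–10:00.
Wyatt ∩ Hassan ∩ Aarav ∩ Nikolai ∩ Anders: 06:45–07:00, 09:30–10:00.
Windows ≥ 30 min: 09:30–10:00.
That's 1 window.

1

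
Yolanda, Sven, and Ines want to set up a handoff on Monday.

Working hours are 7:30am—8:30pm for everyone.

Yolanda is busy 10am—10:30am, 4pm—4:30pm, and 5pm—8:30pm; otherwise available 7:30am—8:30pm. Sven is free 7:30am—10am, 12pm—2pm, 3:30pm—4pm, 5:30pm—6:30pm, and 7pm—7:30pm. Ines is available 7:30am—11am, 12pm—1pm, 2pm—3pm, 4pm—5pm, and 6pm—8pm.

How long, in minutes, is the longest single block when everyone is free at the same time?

Yolanda free within 07:30–20:30: 07:30–10:00, 10:30–16:00, 16:30–17:00.
Yolanda ∩ Sven: 07:30–10:00, 12:00–14:00, 15:30–16:00.
Yolanda ∩ Sven ∩ Ines: 07:30–10:00, 12:00–13:00.
Common window lengths: 150, 60 min; longest is 150.

150 minutes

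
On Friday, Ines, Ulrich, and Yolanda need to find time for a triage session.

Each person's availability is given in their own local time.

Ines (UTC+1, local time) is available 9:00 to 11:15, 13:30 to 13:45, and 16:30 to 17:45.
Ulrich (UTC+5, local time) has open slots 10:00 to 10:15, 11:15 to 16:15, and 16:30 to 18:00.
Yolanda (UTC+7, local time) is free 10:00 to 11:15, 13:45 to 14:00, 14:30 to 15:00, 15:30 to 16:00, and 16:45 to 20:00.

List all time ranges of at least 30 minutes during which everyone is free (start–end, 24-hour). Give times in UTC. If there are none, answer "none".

08:30–09:00, 09:45–10:15

Ines → UTC: 08:00–10:15, 12:30–12:45, 15:30–16:45.
Ulrich → UTC: 05:00–05:15, 06:15–11:15, 11:30–13:00.
Yolanda → UTC: 03:00–04:15, 06:45–07:00, 07:30–08:00, 08:30–09:00, 09:45–13:00.
Ines ∩ Ulrich: 08:00–10:15, 12:30–12:45.
Ines ∩ Ulrich ∩ Yolanda: 08:30–09:00, 09:45–10:15, 12:30–12:45.
Windows ≥ 30 min: 08:30–09:00, 09:45–10:15.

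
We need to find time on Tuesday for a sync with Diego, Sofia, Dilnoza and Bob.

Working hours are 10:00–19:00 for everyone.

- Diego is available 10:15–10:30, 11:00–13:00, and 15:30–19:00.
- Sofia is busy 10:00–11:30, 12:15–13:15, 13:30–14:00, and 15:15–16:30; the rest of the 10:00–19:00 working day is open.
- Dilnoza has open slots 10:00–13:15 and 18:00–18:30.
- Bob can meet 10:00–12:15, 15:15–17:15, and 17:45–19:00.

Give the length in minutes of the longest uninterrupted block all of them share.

Sofia free within 10:00–19:00: 11:30–12:15, 13:15–13:30, 14:00–15:15, 16:30–19:00.
Diego ∩ Sofia: 11:30–12:15, 16:30–19:00.
Diego ∩ Sofia ∩ Dilnoza: 11:30–12:15, 18:00–18:30.
Diego ∩ Sofia ∩ Dilnoza ∩ Bob: 11:30–12:15, 18:00–18:30.
Common window lengths: 45, 30 min; longest is 45.

45 minutes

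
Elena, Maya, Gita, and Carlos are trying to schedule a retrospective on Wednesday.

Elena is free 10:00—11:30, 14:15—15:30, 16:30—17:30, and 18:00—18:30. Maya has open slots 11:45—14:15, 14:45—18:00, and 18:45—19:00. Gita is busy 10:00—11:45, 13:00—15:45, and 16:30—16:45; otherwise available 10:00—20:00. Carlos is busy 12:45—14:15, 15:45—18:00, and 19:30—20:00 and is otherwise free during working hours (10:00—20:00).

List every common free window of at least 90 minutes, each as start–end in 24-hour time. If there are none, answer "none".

none

Gita free within 10:00–20:00: 11:45–13:00, 15:45–16:30, 16:45–20:00.
Carlos free within 10:00–20:00: 10:00–12:45, 14:15–15:45, 18:00–19:30.
Elena ∩ Maya: 14:45–15:30, 16:30–17:30.
Elena ∩ Maya ∩ Gita: 16:45–17:30.
Elena ∩ Maya ∩ Gita ∩ Carlos: (none).
Windows ≥ 90 min: (none).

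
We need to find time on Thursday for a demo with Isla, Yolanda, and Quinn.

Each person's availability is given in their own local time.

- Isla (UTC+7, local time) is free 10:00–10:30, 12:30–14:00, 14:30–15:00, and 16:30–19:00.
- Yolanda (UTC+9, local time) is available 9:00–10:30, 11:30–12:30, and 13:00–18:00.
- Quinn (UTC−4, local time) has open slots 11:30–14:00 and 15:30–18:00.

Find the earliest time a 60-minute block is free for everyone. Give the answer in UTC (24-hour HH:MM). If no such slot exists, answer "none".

Isla → UTC: 03:00–03:30, 05:30–07:00, 07:30–08:00, 09:30–12:00.
Yolanda → UTC: 00:00–01:30, 02:30–03:30, 04:00–09:00.
Quinn → UTC: 15:30–18:00, 19:30–22:00.
Isla ∩ Yolanda: 03:00–03:30, 05:30–07:00, 07:30–08:00.
Isla ∩ Yolanda ∩ Quinn: (none).
Windows ≥ 60 min: (none).

none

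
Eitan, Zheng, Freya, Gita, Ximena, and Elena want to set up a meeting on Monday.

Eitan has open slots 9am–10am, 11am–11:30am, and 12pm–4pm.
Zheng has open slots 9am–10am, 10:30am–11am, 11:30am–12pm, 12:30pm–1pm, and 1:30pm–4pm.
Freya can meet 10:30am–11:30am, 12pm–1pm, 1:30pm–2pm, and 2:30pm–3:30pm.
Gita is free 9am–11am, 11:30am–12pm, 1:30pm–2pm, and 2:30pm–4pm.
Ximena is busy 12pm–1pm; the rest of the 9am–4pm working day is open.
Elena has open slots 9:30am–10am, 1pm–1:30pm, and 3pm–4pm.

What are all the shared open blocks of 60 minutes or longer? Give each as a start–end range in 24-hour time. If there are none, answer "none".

none

Ximena free within 09:00–16:00: 09:00–12:00, 13:00–16:00.
Eitan ∩ Zheng: 09:00–10:00, 12:30–13:00, 13:30–16:00.
Eitan ∩ Zheng ∩ Freya: 12:30–13:00, 13:30–14:00, 14:30–15:30.
Eitan ∩ Zheng ∩ Freya ∩ Gita: 13:30–14:00, 14:30–15:30.
Eitan ∩ Zheng ∩ Freya ∩ Gita ∩ Ximena: 13:30–14:00, 14:30–15:30.
Eitan ∩ Zheng ∩ Freya ∩ Gita ∩ Ximena ∩ Elena: 15:00–15:30.
Windows ≥ 60 min: (none).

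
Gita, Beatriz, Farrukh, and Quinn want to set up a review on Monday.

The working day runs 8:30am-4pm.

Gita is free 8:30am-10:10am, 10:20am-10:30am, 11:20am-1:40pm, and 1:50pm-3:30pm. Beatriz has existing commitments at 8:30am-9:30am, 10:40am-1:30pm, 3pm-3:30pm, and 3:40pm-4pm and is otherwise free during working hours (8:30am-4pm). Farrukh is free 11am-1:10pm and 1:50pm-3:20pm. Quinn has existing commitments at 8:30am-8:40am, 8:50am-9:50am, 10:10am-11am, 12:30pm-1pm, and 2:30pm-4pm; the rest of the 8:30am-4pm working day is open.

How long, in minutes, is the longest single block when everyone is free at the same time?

40 minutes

Beatriz free within 08:30–16:00: 09:30–10:40, 13:30–15:00, 15:30–15:40.
Quinn free within 08:30–16:00: 08:40–08:50, 09:50–10:10, 11:00–12:30, 13:00–14:30.
Gita ∩ Beatriz: 09:30–10:10, 10:20–10:30, 13:30–13:40, 13:50–15:00.
Gita ∩ Beatriz ∩ Farrukh: 13:50–15:00.
Gita ∩ Beatriz ∩ Farrukh ∩ Quinn: 13:50–14:30.
Single common window of 40 minutes.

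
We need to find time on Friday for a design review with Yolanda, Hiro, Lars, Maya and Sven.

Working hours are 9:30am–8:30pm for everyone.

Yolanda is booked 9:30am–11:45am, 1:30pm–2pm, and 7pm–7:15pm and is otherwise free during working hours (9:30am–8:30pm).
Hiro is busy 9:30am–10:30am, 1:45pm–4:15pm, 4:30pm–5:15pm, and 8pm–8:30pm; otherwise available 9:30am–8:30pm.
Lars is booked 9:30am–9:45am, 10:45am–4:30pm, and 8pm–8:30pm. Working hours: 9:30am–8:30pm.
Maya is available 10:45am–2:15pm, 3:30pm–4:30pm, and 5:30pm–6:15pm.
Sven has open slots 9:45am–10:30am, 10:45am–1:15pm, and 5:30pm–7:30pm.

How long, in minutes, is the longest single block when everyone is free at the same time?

Yolanda free within 09:30–20:30: 11:45–13:30, 14:00–19:00, 19:15–20:30.
Hiro free within 09:30–20:30: 10:30–13:45, 16:15–16:30, 17:15–20:00.
Lars free within 09:30–20:30: 09:45–10:45, 16:30–20:00.
Yolanda ∩ Hiro: 11:45–13:30, 16:15–16:30, 17:15–19:00, 19:15–20:00.
Yolanda ∩ Hiro ∩ Lars: 17:15–19:00, 19:15–20:00.
Yolanda ∩ Hiro ∩ Lars ∩ Maya: 17:30–18:15.
Yolanda ∩ Hiro ∩ Lars ∩ Maya ∩ Sven: 17:30–18:15.
Single common window of 45 minutes.

45 minutes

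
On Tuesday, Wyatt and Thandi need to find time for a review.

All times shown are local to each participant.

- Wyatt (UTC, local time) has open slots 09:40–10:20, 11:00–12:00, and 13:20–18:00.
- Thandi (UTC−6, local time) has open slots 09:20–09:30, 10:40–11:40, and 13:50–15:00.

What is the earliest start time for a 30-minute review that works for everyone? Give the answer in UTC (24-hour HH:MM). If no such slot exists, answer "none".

16:40

Wyatt → UTC: 09:40–10:20, 11:00–12:00, 13:20–18:00.
Thandi → UTC: 15:20–15:30, 16:40–17:40, 19:50–21:00.
Wyatt ∩ Thandi: 15:20–15:30, 16:40–17:40.
Windows ≥ 30 min: 16:40–17:40.
Earliest such window starts at 16:40.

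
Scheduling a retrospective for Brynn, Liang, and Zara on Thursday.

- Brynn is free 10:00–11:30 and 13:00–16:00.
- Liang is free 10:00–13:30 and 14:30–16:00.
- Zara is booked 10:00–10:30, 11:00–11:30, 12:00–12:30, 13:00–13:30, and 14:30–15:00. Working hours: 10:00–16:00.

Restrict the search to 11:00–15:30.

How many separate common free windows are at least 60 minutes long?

0

Zara free within 10:00–16:00: 10:30–11:00, 11:30–12:00, 12:30–13:00, 13:30–14:30, 15:00–16:00.
Brynn ∩ Liang: 10:00–11:30, 13:00–13:30, 14:30–16:00.
Brynn ∩ Liang ∩ Zara: 10:30–11:00, 15:00–16:00.
Restricted to 11:00–15:30: 15:00–15:30.
Windows ≥ 60 min: (none).
That's 0 windows.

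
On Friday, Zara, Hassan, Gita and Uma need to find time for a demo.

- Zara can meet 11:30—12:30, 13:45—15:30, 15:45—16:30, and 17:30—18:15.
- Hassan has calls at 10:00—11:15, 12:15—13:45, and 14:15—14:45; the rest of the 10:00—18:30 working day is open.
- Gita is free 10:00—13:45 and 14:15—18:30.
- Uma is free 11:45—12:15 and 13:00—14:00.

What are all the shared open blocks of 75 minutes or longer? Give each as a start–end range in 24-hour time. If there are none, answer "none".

Hassan free within 10:00–18:30: 11:15–12:15, 13:45–14:15, 14:45–18:30.
Zara ∩ Hassan: 11:30–12:15, 13:45–14:15, 14:45–15:30, 15:45–16:30, 17:30–18:15.
Zara ∩ Hassan ∩ Gita: 11:30–12:15, 14:45–15:30, 15:45–16:30, 17:30–18:15.
Zara ∩ Hassan ∩ Gita ∩ Uma: 11:45–12:15.
Windows ≥ 75 min: (none).

none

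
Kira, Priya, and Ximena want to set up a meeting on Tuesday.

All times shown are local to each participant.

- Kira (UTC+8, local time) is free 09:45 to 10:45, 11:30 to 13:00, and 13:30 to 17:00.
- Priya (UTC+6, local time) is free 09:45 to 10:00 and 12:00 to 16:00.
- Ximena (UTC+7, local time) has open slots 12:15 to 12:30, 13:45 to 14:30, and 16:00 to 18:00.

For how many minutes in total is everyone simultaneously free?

45 minutes

Kira → UTC: 01:45–02:45, 03:30–05:00, 05:30–09:00.
Priya → UTC: 03:45–04:00, 06:00–10:00.
Ximena → UTC: 05:15–05:30, 06:45–07:30, 09:00–11:00.
Kira ∩ Priya: 03:45–04:00, 06:00–09:00.
Kira ∩ Priya ∩ Ximena: 06:45–07:30.
Total common minutes: 45.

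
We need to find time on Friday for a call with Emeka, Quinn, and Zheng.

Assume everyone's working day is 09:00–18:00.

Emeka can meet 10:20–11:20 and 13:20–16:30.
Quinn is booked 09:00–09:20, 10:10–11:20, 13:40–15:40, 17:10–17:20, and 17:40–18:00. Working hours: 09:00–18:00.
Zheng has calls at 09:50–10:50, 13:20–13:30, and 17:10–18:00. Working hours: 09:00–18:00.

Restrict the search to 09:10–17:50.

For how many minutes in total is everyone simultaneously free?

60 minutes

Quinn free within 09:00–18:00: 09:20–10:10, 11:20–13:40, 15:40–17:10, 17:20–17:40.
Zheng free within 09:00–18:00: 09:00–09:50, 10:50–13:20, 13:30–17:10.
Emeka ∩ Quinn: 13:20–13:40, 15:40–16:30.
Emeka ∩ Quinn ∩ Zheng: 13:30–13:40, 15:40–16:30.
Restricted to 09:10–17:50: 13:30–13:40, 15:40–16:30.
Total common minutes: 10 + 50 = 60.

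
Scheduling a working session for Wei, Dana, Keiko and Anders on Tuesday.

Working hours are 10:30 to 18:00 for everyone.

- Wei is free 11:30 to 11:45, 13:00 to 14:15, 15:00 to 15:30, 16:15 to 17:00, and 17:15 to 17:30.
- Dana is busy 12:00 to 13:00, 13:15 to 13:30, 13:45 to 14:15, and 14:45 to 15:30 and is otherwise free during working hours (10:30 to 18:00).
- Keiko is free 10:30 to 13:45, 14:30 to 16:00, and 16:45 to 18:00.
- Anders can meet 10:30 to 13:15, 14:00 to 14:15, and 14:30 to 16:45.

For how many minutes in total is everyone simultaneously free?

Dana free within 10:30–18:00: 10:30–12:00, 13:00–13:15, 13:30–13:45, 14:15–14:45, 15:30–18:00.
Wei ∩ Dana: 11:30–11:45, 13:00–13:15, 13:30–13:45, 16:15–17:00, 17:15–17:30.
Wei ∩ Dana ∩ Keiko: 11:30–11:45, 13:00–13:15, 13:30–13:45, 16:45–17:00, 17:15–17:30.
Wei ∩ Dana ∩ Keiko ∩ Anders: 11:30–11:45, 13:00–13:15.
Total common minutes: 15 + 15 = 30.

30 minutes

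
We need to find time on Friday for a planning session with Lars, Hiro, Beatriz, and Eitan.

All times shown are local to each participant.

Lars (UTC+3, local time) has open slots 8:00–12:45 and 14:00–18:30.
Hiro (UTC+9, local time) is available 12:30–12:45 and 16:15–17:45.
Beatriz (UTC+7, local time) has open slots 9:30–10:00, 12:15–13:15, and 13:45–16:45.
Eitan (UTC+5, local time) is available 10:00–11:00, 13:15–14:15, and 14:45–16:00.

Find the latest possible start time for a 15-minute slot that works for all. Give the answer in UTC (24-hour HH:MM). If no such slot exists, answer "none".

08:30

Lars → UTC: 05:00–09:45, 11:00–15:30.
Hiro → UTC: 03:30–03:45, 07:15–08:45.
Beatriz → UTC: 02:30–03:00, 05:15–06:15, 06:45–09:45.
Eitan → UTC: 05:00–06:00, 08:15–09:15, 09:45–11:00.
Lars ∩ Hiro: 07:15–08:45.
Lars ∩ Hiro ∩ Beatriz: 07:15–08:45.
Lars ∩ Hiro ∩ Beatriz ∩ Eitan: 08:15–08:45.
Windows ≥ 15 min: 08:15–08:45.
Latest start in the last window 08:15–08:45 is 08:45 − 15 min = 08:30.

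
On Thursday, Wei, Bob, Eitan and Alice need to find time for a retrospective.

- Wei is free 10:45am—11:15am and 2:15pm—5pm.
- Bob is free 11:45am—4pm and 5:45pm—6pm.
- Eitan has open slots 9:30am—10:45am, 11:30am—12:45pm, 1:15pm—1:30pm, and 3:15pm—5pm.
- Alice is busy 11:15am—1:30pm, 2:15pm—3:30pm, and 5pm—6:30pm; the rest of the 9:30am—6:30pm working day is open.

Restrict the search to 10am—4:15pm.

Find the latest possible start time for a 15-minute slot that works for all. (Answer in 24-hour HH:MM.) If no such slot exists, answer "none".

Alice free within 09:30–18:30: 09:30–11:15, 13:30–14:15, 15:30–17:00.
Wei ∩ Bob: 14:15–16:00.
Wei ∩ Bob ∩ Eitan: 15:15–16:00.
Wei ∩ Bob ∩ Eitan ∩ Alice: 15:30–16:00.
Restricted to 10:00–16:15: 15:30–16:00.
Windows ≥ 15 min: 15:30–16:00.
Latest start in the last window 15:30–16:00 is 16:00 − 15 min = 15:45.

15:45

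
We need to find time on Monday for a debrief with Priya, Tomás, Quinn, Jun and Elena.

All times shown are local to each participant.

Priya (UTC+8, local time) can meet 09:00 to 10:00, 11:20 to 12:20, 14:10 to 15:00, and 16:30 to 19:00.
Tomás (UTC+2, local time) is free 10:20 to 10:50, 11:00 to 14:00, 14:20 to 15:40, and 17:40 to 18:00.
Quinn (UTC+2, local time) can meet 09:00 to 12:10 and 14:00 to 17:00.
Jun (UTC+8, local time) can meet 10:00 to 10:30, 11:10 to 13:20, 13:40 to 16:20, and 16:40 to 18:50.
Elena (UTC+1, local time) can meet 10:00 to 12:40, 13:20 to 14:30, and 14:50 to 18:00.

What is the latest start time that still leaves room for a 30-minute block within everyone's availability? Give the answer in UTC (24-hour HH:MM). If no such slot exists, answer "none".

Priya → UTC: 01:00–02:00, 03:20–04:20, 06:10–07:00, 08:30–11:00.
Tomás → UTC: 08:20–08:50, 09:00–12:00, 12:20–13:40, 15:40–16:00.
Quinn → UTC: 07:00–10:10, 12:00–15:00.
Jun → UTC: 02:00–02:30, 03:10–05:20, 05:40–08:20, 08:40–10:50.
Elena → UTC: 09:00–11:40, 12:20–13:30, 13:50–17:00.
Priya ∩ Tomás: 08:30–08:50, 09:00–11:00.
Priya ∩ Tomás ∩ Quinn: 08:30–08:50, 09:00–10:10.
Priya ∩ Tomás ∩ Quinn ∩ Jun: 08:40–08:50, 09:00–10:10.
Priya ∩ Tomás ∩ Quinn ∩ Jun ∩ Elena: 09:00–10:10.
Windows ≥ 30 min: 09:00–10:10.
Latest start in the last window 09:00–10:10 is 10:10 − 30 min = 09:40.

09:40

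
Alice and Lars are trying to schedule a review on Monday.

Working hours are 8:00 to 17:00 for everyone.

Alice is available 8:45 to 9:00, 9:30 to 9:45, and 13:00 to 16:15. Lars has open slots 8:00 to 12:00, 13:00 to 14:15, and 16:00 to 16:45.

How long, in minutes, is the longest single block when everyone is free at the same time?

Alice ∩ Lars: 08:45–09:00, 09:30–09:45, 13:00–14:15, 16:00–16:15.
Common window lengths: 15, 15, 75, 15 min; longest is 75.

75 minutes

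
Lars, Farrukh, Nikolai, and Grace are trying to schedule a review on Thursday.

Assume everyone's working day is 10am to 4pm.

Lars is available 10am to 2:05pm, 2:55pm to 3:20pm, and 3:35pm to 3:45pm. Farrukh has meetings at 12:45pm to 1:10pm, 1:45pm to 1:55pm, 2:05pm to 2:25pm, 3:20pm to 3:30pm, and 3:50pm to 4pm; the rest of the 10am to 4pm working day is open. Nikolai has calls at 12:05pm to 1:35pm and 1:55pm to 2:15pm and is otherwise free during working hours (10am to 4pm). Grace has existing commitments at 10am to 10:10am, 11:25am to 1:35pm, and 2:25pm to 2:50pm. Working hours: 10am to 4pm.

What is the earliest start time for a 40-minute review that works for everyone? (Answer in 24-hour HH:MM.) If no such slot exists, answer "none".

Farrukh free within 10:00–16:00: 10:00–12:45, 13:10–13:45, 13:55–14:05, 14:25–15:20, 15:30–15:50.
Nikolai free within 10:00–16:00: 10:00–12:05, 13:35–13:55, 14:15–16:00.
Grace free within 10:00–16:00: 10:10–11:25, 13:35–14:25, 14:50–16:00.
Lars ∩ Farrukh: 10:00–12:45, 13:10–13:45, 13:55–14:05, 14:55–15:20, 15:35–15:45.
Lars ∩ Farrukh ∩ Nikolai: 10:00–12:05, 13:35–13:45, 14:55–15:20, 15:35–15:45.
Lars ∩ Farrukh ∩ Nikolai ∩ Grace: 10:10–11:25, 13:35–13:45, 14:55–15:20, 15:35–15:45.
Windows ≥ 40 min: 10:10–11:25.
Earliest such window starts at 10:10.

10:10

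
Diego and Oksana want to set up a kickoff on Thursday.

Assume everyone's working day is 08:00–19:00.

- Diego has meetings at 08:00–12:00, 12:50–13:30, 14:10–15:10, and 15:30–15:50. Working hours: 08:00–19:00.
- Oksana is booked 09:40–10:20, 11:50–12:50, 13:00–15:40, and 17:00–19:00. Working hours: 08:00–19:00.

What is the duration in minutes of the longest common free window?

70 minutes

Diego free within 08:00–19:00: 12:00–12:50, 13:30–14:10, 15:10–15:30, 15:50–19:00.
Oksana free within 08:00–19:00: 08:00–09:40, 10:20–11:50, 12:50–13:00, 15:40–17:00.
Diego ∩ Oksana: 15:50–17:00.
Single common window of 70 minutes.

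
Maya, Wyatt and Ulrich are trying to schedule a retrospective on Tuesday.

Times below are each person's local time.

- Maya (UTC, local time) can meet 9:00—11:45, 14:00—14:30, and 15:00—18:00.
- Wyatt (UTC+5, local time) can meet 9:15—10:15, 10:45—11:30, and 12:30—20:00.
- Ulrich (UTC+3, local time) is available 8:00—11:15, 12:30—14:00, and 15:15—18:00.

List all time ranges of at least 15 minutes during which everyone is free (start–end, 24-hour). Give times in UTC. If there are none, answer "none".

09:30–11:00, 14:00–14:30

Maya → UTC: 09:00–11:45, 14:00–14:30, 15:00–18:00.
Wyatt → UTC: 04:15–05:15, 05:45–06:30, 07:30–15:00.
Ulrich → UTC: 05:00–08:15, 09:30–11:00, 12:15–15:00.
Maya ∩ Wyatt: 09:00–11:45, 14:00–14:30.
Maya ∩ Wyatt ∩ Ulrich: 09:30–11:00, 14:00–14:30.
Windows ≥ 15 min: 09:30–11:00, 14:00–14:30.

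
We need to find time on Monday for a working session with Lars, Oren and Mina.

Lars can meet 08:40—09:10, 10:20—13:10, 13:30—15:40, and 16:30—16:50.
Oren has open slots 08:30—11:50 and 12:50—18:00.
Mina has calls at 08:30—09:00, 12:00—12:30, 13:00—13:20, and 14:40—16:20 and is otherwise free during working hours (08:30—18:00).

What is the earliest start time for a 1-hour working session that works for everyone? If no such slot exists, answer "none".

10:20

Mina free within 08:30–18:00: 09:00–12:00, 12:30–13:00, 13:20–14:40, 16:20–18:00.
Lars ∩ Oren: 08:40–09:10, 10:20–11:50, 12:50–13:10, 13:30–15:40, 16:30–16:50.
Lars ∩ Oren ∩ Mina: 09:00–09:10, 10:20–11:50, 12:50–13:00, 13:30–14:40, 16:30–16:50.
Windows ≥ 60 min: 10:20–11:50, 13:30–14:40.
Earliest such window starts at 10:20.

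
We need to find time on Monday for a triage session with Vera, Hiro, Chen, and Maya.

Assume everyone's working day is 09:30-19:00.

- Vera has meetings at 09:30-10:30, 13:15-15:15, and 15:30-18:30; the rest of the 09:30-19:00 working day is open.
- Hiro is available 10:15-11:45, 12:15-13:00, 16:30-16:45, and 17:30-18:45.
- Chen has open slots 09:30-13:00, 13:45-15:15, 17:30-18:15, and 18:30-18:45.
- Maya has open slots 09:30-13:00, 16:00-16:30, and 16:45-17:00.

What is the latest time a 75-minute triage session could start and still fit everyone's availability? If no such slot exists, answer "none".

10:30

Vera free within 09:30–19:00: 10:30–13:15, 15:15–15:30, 18:30–19:00.
Vera ∩ Hiro: 10:30–11:45, 12:15–13:00, 18:30–18:45.
Vera ∩ Hiro ∩ Chen: 10:30–11:45, 12:15–13:00, 18:30–18:45.
Vera ∩ Hiro ∩ Chen ∩ Maya: 10:30–11:45, 12:15–13:00.
Windows ≥ 75 min: 10:30–11:45.
Latest start in the last window 10:30–11:45 is 11:45 − 75 min = 10:30.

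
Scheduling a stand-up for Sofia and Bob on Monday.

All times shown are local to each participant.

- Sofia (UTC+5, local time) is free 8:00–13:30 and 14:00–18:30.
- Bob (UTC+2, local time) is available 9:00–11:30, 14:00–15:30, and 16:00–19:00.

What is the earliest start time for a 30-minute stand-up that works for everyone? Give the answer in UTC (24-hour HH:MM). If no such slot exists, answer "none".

07:00

Sofia → UTC: 03:00–08:30, 09:00–13:30.
Bob → UTC: 07:00–09:30, 12:00–13:30, 14:00–17:00.
Sofia ∩ Bob: 07:00–08:30, 09:00–09:30, 12:00–13:30.
Windows ≥ 30 min: 07:00–08:30, 09:00–09:30, 12:00–13:30.
Earliest such window starts at 07:00.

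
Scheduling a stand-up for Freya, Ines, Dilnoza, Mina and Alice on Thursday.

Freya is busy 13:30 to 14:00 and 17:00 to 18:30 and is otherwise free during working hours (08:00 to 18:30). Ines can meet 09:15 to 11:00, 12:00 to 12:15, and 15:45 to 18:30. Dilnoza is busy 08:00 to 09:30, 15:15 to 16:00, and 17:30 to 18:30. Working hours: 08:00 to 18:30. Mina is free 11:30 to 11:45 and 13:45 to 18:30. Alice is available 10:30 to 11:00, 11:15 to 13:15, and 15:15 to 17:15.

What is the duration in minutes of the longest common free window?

Freya free within 08:00–18:30: 08:00–13:30, 14:00–17:00.
Dilnoza free within 08:00–18:30: 09:30–15:15, 16:00–17:30.
Freya ∩ Ines: 09:15–11:00, 12:00–12:15, 15:45–17:00.
Freya ∩ Ines ∩ Dilnoza: 09:30–11:00, 12:00–12:15, 16:00–17:00.
Freya ∩ Ines ∩ Dilnoza ∩ Mina: 16:00–17:00.
Freya ∩ Ines ∩ Dilnoza ∩ Mina ∩ Alice: 16:00–17:00.
Single common window of 60 minutes.

60 minutes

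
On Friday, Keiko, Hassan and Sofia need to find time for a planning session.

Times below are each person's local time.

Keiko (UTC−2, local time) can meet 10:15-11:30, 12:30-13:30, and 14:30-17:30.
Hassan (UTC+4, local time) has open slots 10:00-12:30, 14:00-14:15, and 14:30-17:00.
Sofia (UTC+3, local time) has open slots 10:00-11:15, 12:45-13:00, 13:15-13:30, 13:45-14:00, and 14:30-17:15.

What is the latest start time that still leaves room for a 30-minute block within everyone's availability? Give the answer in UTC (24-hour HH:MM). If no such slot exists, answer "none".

12:30

Keiko → UTC: 12:15–13:30, 14:30–15:30, 16:30–19:30.
Hassan → UTC: 06:00–08:30, 10:00–10:15, 10:30–13:00.
Sofia → UTC: 07:00–08:15, 09:45–10:00, 10:15–10:30, 10:45–11:00, 11:30–14:15.
Keiko ∩ Hassan: 12:15–13:00.
Keiko ∩ Hassan ∩ Sofia: 12:15–13:00.
Windows ≥ 30 min: 12:15–13:00.
Latest start in the last window 12:15–13:00 is 13:00 − 30 min = 12:30.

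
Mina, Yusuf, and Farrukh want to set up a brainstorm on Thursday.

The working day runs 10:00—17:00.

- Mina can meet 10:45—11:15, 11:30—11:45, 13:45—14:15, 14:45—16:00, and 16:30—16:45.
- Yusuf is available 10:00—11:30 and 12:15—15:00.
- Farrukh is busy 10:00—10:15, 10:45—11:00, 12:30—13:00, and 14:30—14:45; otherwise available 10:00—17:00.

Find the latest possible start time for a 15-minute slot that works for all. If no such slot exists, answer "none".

14:45

Farrukh free within 10:00–17:00: 10:15–10:45, 11:00–12:30, 13:00–14:30, 14:45–17:00.
Mina ∩ Yusuf: 10:45–11:15, 13:45–14:15, 14:45–15:00.
Mina ∩ Yusuf ∩ Farrukh: 11:00–11:15, 13:45–14:15, 14:45–15:00.
Windows ≥ 15 min: 11:00–11:15, 13:45–14:15, 14:45–15:00.
Latest start in the last window 14:45–15:00 is 15:00 − 15 min = 14:45.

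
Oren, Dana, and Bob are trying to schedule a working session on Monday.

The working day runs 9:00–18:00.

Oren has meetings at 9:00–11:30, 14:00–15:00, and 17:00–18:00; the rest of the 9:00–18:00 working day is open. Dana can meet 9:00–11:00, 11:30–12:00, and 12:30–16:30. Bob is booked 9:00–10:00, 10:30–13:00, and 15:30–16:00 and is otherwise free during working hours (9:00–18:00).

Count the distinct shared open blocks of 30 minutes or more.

Oren free within 09:00–18:00: 11:30–14:00, 15:00–17:00.
Bob free within 09:00–18:00: 10:00–10:30, 13:00–15:30, 16:00–18:00.
Oren ∩ Dana: 11:30–12:00, 12:30–14:00, 15:00–16:30.
Oren ∩ Dana ∩ Bob: 13:00–14:00, 15:00–15:30, 16:00–16:30.
Windows ≥ 30 min: 13:00–14:00, 15:00–15:30, 16:00–16:30.
That's 3 windows.

3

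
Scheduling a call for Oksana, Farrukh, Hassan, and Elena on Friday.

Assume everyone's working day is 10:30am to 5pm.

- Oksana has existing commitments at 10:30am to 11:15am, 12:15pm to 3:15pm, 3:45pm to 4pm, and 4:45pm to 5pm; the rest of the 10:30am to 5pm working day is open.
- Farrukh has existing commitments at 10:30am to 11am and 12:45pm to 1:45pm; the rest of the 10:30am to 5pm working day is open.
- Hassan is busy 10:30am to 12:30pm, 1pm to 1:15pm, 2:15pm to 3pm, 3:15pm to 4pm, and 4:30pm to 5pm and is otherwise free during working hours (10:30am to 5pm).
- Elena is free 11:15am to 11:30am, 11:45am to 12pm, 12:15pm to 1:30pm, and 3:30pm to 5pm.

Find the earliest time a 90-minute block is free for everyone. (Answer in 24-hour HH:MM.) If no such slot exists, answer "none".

Oksana free within 10:30–17:00: 11:15–12:15, 15:15–15:45, 16:00–16:45.
Farrukh free within 10:30–17:00: 11:00–12:45, 13:45–17:00.
Hassan free within 10:30–17:00: 12:30–13:00, 13:15–14:15, 15:00–15:15, 16:00–16:30.
Oksana ∩ Farrukh: 11:15–12:15, 15:15–15:45, 16:00–16:45.
Oksana ∩ Farrukh ∩ Hassan: 16:00–16:30.
Oksana ∩ Farrukh ∩ Hassan ∩ Elena: 16:00–16:30.
Windows ≥ 90 min: (none).

none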